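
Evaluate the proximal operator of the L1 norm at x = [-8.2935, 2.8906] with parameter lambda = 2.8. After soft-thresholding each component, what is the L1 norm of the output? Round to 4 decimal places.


Soft-thresholding with lambda = 2.8:
prox(-8.2935) = sign(-8.2935)*max(|-8.2935| - 2.8, 0) = -5.4935
prox(2.8906) = sign(2.8906)*max(|2.8906| - 2.8, 0) = 0.0906
prox(x) = [-5.4935, 0.0906]
||prox(x)||_1 = 5.4935 + 0.0906 = 5.5841


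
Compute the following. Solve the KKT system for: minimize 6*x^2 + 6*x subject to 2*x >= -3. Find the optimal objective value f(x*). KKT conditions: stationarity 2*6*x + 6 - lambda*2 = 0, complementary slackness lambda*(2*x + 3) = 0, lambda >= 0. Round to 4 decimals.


Step 1: Try lambda = 0 (constraint inactive).
Stationarity: 2*6*x + 6 = 0
x* = -6/(2*6) = -0.5
Check constraint: 2*-0.5 = -1.0 >= -3 -- satisfied.
Step 2: Compute optimal value.
f(x*) = 6*(-0.5)^2 + 6*(-0.5) = -1.5


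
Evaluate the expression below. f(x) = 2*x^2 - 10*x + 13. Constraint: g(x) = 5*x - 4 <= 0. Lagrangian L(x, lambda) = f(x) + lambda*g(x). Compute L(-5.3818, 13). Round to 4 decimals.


Step 1: Evaluate f(x).
f(-5.3818) = 2*(-5.3818)^2 - 10*(-5.3818) + 13 = 124.7455
Step 2: Evaluate g(x).
g(-5.3818) = 5*-5.3818 - 4 = -30.909
Step 3: Compute Lagrangian.
L = 124.7455 + 13*-30.909 = -277.0715


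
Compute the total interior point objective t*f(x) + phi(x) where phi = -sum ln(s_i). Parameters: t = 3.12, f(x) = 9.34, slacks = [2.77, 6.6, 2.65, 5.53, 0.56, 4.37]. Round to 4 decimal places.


Step 1: Compute log-barrier.
ln values: [1.0188, 1.8871, 0.9746, 1.7102, -0.5798, 1.4748]
phi = -(1.0188 + 1.8871 + 0.9746 + 1.7102 - 0.5798 + 1.4748) = -6.4856
Step 2: Compute augmented objective.
t*f(x) = 3.12*9.34 = 29.1408
Total = 29.1408 - 6.4856 = 22.6552


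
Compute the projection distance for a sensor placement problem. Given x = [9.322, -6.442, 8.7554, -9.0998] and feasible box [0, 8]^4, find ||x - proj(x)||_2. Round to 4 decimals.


Project each component onto [0, 8].
clip(9.322) = 8.0, clip(-6.442) = 0.0, clip(8.7554) = 8.0, clip(-9.0998) = 0.0
Projection = [8.0, 0.0, 8.0, 0.0]
Squared diffs: [1.7477, 41.4994, 0.5706, 82.8064]
Distance = sqrt(126.6241) = 11.2527


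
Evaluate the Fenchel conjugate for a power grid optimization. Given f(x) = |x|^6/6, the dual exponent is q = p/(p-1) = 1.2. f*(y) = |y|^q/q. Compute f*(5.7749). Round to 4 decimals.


The conjugate exponent q satisfies 1/p + 1/q = 1.
p = 6, so q = 6/(6 - 1) = 1.2
|y|^q = 5.7749^1.2 = 8.2007
f*(5.7749) = 8.2007 / 1.2 = 6.834


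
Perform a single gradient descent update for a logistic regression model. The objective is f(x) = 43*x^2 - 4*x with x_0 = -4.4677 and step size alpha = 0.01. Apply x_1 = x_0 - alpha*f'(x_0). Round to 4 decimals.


We compute the gradient at x_0 and apply the update.
f'(x) = 86*x - 4
f'(-4.4677) = 86*-4.4677 - 4 = -388.2222
x_1 = -4.4677 - 0.01*-388.2222 = -0.5855


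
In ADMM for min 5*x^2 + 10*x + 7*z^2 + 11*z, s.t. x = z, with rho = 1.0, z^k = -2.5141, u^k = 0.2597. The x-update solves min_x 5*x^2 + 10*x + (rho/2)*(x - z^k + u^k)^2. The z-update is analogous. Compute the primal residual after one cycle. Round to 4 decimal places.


ADMM iteration with rho = 1.0, z^k = -2.5141, u^k = 0.2597
Step 1: x-update.
Minimize 5*x^2 + 10*x + (1.0/2)*(x + 2.5141 + 0.2597)^2
FOC: (2*5 + 1.0)*x = -10 + 1.0*(-2.5141 - 0.2597)
x^{k+1} = -1.1613
Step 2: z-update.
Minimize 7*z^2 + 11*z + (1.0/2)*(-1.1613 - z + 0.2597)^2
FOC: (2*7 + 1.0)*z = -11 + 1.0*(-1.1613 + 0.2597)
z^{k+1} = -0.7934
Step 3: u-update.
u^{k+1} = 0.2597 - 1.1613 + 0.7934 = -0.1081
Step 4: Primal residual = |-1.1613 + 0.7934| = 0.3678


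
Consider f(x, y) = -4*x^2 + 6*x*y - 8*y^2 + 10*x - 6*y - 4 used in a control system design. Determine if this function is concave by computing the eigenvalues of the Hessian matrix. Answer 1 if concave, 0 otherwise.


The Hessian of f(x,y) = -4*x^2 + 6*x*y - 8*y^2 + 10*x - 6*y - 4 is:
H = [[-8, 6], [6, -16]]
Trace = -8 - 16 = -24
Determinant = -8*-16 - (6)^2 = 92
Discriminant = (-24)^2 - 4*92 = 208.0
Eigenvalues: lambda_1 = -19.2111, lambda_2 = -4.7889
The function is concave.

1


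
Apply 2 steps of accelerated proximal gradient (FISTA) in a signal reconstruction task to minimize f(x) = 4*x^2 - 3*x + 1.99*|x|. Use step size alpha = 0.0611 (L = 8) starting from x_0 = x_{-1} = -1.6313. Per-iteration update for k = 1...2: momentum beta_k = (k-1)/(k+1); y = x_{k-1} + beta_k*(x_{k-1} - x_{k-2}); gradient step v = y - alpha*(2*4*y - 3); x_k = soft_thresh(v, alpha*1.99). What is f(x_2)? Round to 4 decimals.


FISTA on f(x) = 4*x^2 - 3*x + 1.99*|x|
L = 8, alpha = 0.0611
Iteration 1: beta = 0.0, y = -1.6313 + 0.0*(-1.6313 + 1.6313) = -1.6313
  grad(y) = -16.0504, v = y - alpha*grad = -0.6506
  prox(v) = soft_thresh(-0.6506, 0.1216) = -0.529
Iteration 2: beta = 0.3333, y = -0.529 + 0.3333*(-0.529 + 1.6313) = -0.1616
  grad(y) = -4.2929, v = y - alpha*grad = 0.1007
  prox(v) = soft_thresh(0.1007, 0.1216) = 0.0
f(x_2) = 4*0.0^2 - 3*0.0 + 1.99*|0.0| = 0.0


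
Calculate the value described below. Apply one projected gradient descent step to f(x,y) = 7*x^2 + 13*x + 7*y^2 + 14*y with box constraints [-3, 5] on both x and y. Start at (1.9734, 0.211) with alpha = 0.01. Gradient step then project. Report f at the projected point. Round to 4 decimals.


Step 1: Compute gradient at (1.9734, 0.211).
grad_x = 2*7*1.9734 + 13 = 40.6276
grad_y = 2*7*0.211 + 14 = 16.954
Step 2: Gradient step.
x_raw = 1.9734 - 0.01*40.6276 = 1.5671
y_raw = 0.211 - 0.01*16.954 = 0.0415
Step 3: Project onto [-3, 5].
x_proj = clip(1.5671) = 1.5671
y_proj = clip(0.0415) = 0.0415
Step 4: Evaluate f.
f(1.5671, 0.0415) = 38.1562


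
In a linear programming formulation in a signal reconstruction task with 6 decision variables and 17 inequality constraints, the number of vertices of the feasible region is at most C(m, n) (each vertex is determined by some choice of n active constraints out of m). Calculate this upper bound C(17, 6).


Each vertex corresponds to some choice of n active constraints out of m, so the number of vertices is at most C(m, n) = m! / (n!(m-n)!).
m = 17, n = 6
Numerator: 17 * 16 * 15 * 14 * 13 * 12
Denominator: 6! = 720
C(17, 6) = 12376


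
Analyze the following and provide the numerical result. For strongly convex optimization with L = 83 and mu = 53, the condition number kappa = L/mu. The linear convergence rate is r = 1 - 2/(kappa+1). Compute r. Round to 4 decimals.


Step 1: Compute the condition number.
kappa = L/mu = 83/53 = 1.566
Step 2: Compute the convergence rate.
r = 1 - 2/(kappa + 1) = 1 - 2*mu/(L + mu) = (L - mu)/(L + mu) = 30/136 = 0.2206


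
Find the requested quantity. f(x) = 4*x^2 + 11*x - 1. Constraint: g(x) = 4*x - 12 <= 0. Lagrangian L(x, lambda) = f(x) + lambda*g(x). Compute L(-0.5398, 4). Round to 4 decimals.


Step 1: Evaluate f(x).
f(-0.5398) = 4*(-0.5398)^2 + 11*(-0.5398) - 1 = -5.7723
Step 2: Evaluate g(x).
g(-0.5398) = 4*-0.5398 - 12 = -14.1592
Step 3: Compute Lagrangian.
L = -5.7723 + 4*-14.1592 = -62.4091


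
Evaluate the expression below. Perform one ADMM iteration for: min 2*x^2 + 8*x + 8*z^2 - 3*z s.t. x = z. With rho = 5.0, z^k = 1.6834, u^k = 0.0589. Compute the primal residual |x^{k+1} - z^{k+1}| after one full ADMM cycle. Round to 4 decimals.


ADMM iteration with rho = 5.0, z^k = 1.6834, u^k = 0.0589
Step 1: x-update.
Minimize 2*x^2 + 8*x + (5.0/2)*(x - 1.6834 + 0.0589)^2
FOC: (2*2 + 5.0)*x = -8 + 5.0*(1.6834 - 0.0589)
x^{k+1} = 0.0136
Step 2: z-update.
Minimize 8*z^2 - 3*z + (5.0/2)*(0.0136 - z + 0.0589)^2
FOC: (2*8 + 5.0)*z = 3 + 5.0*(0.0136 + 0.0589)
z^{k+1} = 0.1601
Step 3: u-update.
u^{k+1} = 0.0589 + 0.0136 - 0.1601 = -0.0876
Step 4: Primal residual = |0.0136 - 0.1601| = 0.1465


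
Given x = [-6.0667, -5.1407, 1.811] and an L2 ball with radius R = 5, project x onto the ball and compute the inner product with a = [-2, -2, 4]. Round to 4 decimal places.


Step 1: Compute ||x|| (intermediates to 6 decimals).
||x|| = sqrt((-6.0667)^2 + (-5.1407)^2 + 1.811^2) = 8.15545
Step 2: Project.
Since ||x|| > R, scale = R/||x|| = 5/8.15545 = 0.613087, proj(x) = scale * x
proj(x) = [-3.719415, -3.151696, 1.110301]
Step 3: Dot product.
a^T * proj(x) = -2*(-3.719415) - 2*(-3.151696) + 4*1.110301 = 18.1834


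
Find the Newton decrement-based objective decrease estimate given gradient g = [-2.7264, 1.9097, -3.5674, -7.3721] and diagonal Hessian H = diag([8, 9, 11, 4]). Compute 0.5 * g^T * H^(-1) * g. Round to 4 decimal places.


Step 1: H is diagonal, so H^(-1) * g = [-0.3408, 0.2122, -0.3243, -1.843].
Step 2: g^T H^(-1) g = sum_i g_i^2 / H_ii
  = (-2.7264)^2/8 + (1.9097)^2/9 + (-3.5674)^2/11 + (-7.3721)^2/4
  = 0.9292 + 0.4052 + 1.1569 + 13.587 = 16.0783
Step 3: Objective decrease = 0.5 * g^T H^(-1) g = 8.0391


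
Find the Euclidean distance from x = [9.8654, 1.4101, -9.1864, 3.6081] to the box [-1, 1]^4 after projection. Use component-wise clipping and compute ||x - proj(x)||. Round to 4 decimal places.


Project each component onto [-1, 1].
clip(9.8654) = 1.0, clip(1.4101) = 1.0, clip(-9.1864) = -1.0, clip(3.6081) = 1.0
Projection = [1.0, 1.0, -1.0, 1.0]
Squared diffs: [78.5953, 0.1682, 67.0171, 6.8022]
Distance = sqrt(152.5828) = 12.3524


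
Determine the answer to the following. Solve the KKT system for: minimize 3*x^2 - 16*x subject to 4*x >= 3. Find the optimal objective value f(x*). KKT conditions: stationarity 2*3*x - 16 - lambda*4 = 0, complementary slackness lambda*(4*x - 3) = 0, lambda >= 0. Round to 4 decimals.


Step 1: Try lambda = 0 (constraint inactive).
Stationarity: 2*3*x - 16 = 0
x* = 16/(2*3) = 8/3 = 2.6667 (rounded; the exact value 8/3 is used below)
Check constraint: 4*2.6667 = 10.6668 >= 3 -- satisfied.
Step 2: Compute optimal value.
f(x*) = 3*(8/3)^2 - 16*(8/3) = -21.3333


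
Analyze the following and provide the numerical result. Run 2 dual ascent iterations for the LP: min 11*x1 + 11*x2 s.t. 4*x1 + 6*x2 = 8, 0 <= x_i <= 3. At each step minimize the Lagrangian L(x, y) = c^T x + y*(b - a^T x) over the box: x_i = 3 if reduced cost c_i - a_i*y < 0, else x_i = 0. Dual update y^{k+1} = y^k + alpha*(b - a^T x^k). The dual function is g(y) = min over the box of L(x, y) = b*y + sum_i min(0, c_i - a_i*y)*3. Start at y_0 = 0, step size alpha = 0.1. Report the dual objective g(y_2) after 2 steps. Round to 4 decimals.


Dual ascent for LP: min 11*x1 + 11*x2, 4*x1 + 6*x2 = 8, 0 <= x_i <= 3
Step 1: y^k = 0.0, reduced costs: (11.0, 11.0)
  x^k = (0.0, 0.0), subgradient = b - a^T x = 8.0
  y^{k+1} = 0.0 + 0.1*8.0 = 0.8
Step 2: y^k = 0.8, reduced costs: (7.8, 6.2)
  x^k = (0.0, 0.0), subgradient = b - a^T x = 8.0
  y^{k+1} = 0.8 + 0.1*8.0 = 1.6
Dual objective at y_2 = 1.6: reduced costs (4.6, 1.4), box minimizer x = (0.0, 0.0)
g(y_2) = b*y + (c1 - a1*y)*x1 + (c2 - a2*y)*x2 = 8*1.6 + 4.6*0.0 + 1.4*0.0 = 12.8 + 0.0 + 0.0 = 12.8


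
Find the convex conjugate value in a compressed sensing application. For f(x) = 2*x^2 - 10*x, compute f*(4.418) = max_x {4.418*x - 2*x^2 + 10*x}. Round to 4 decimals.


f*(y) = sup_x {y*x - a*x^2 - b*x} = sup_x {(y-b)*x - a*x^2}
FOC: (y - b) - 2a*x = 0 => x* = (y - b)/(2a)
x* = (4.418 + 10)/(2*2) = 3.6045
f*(4.418) = (y-b)^2/(4a) = (4.418 + 10)^2/(4*2)
= 207.8787/8 = 25.9848


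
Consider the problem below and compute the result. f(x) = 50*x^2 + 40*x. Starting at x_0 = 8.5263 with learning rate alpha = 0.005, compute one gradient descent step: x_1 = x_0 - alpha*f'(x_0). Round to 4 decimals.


We compute the gradient at x_0 and apply the update.
f'(x) = 100*x + 40
f'(8.5263) = 100*8.5263 + 40 = 892.63
x_1 = 8.5263 - 0.005*892.63 = 4.0632


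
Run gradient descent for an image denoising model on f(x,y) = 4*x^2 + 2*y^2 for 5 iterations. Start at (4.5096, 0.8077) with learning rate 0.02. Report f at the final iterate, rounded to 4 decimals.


Gradient descent on f(x,y) = 4*x^2 + 2*y^2.
Starting point: (4.5096, 0.8077), alpha = 0.02
Step 1: grad_x = 2*4*4.5096 = 36.0768, grad_y = 2*2*0.8077 = 3.2308
  x_1 = 4.5096 - 0.02*36.0768 = 3.7881
  y_1 = 0.8077 - 0.02*3.2308 = 0.7431
Step 2: grad_x = 2*4*3.7881 = 30.3045, grad_y = 2*2*0.7431 = 2.9723
  x_2 = 3.7881 - 0.02*30.3045 = 3.182
  y_2 = 0.7431 - 0.02*2.9723 = 0.6836
Step 3: grad_x = 2*4*3.182 = 25.4558, grad_y = 2*2*0.6836 = 2.7345
  x_3 = 3.182 - 0.02*25.4558 = 2.6729
  y_3 = 0.6836 - 0.02*2.7345 = 0.6289
Step 4: grad_x = 2*4*2.6729 = 21.3829, grad_y = 2*2*0.6289 = 2.5158
  x_4 = 2.6729 - 0.02*21.3829 = 2.2452
  y_4 = 0.6289 - 0.02*2.5158 = 0.5786
Step 5: grad_x = 2*4*2.2452 = 17.9616, grad_y = 2*2*0.5786 = 2.3145
  x_5 = 2.2452 - 0.02*17.9616 = 1.886
  y_5 = 0.5786 - 0.02*2.3145 = 0.5323
f(1.886, 0.5323) = 4*1.886^2 + 2*0.5323^2 = 14.7943


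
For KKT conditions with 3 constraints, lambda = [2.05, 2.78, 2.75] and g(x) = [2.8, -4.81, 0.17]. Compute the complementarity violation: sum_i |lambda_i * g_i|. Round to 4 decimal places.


KKT complementary slackness check:
lambda_1 * g_1 = 2.05 * 2.8 = 5.74
lambda_2 * g_2 = 2.78 * -4.81 = -13.3718
lambda_3 * g_3 = 2.75 * 0.17 = 0.4675
Total violation = 5.74 + 13.3718 + 0.4675 = 19.5793


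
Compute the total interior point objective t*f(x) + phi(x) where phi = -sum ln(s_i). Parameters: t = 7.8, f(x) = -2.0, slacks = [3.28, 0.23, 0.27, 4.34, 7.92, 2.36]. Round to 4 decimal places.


Step 1: Compute log-barrier.
ln values: [1.1878, -1.4697, -1.3093, 1.4679, 2.0694, 0.8587]
phi = -(1.1878 - 1.4697 - 1.3093 + 1.4679 + 2.0694 + 0.8587) = -2.8048
Step 2: Compute augmented objective.
t*f(x) = 7.8*-2.0 = -15.6
Total = -15.6 - 2.8048 = -18.4048


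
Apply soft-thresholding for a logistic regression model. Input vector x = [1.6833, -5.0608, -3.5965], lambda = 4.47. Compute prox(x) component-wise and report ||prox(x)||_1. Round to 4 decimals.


Soft-thresholding with lambda = 4.47:
prox(1.6833) = sign(1.6833)*max(|1.6833| - 4.47, 0) = 0.0
prox(-5.0608) = sign(-5.0608)*max(|-5.0608| - 4.47, 0) = -0.5908
prox(-3.5965) = sign(-3.5965)*max(|-3.5965| - 4.47, 0) = 0.0
prox(x) = [0.0, -0.5908, 0.0]
||prox(x)||_1 = 0.0 + 0.5908 + 0.0 = 0.5908


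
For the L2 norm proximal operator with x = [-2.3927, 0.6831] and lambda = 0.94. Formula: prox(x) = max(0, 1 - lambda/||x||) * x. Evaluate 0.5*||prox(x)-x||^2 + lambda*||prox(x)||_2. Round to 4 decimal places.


Step 1: Compute ||x||.
||x|| = 2.4883
Step 2: Compute scaling factor.
scale = max(0, 1 - 0.94/2.4883) = 0.6222
Step 3: prox(x) = [-1.4888, 0.425]
||prox(x)|| = 1.5483
Step 4: Proximal objective.
0.5*||prox-x||^2 = 0.4418
lambda*||prox|| = 1.4554
Total = 1.8972


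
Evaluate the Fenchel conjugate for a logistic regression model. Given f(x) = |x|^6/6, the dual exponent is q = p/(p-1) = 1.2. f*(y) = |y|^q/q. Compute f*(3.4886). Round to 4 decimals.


The conjugate exponent q satisfies 1/p + 1/q = 1.
p = 6, so q = 6/(6 - 1) = 1.2
|y|^q = 3.4886^1.2 = 4.479
f*(3.4886) = 4.479 / 1.2 = 3.7325


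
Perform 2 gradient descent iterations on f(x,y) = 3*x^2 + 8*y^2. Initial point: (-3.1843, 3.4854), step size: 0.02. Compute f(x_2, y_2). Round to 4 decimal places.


Gradient descent on f(x,y) = 3*x^2 + 8*y^2.
Starting point: (-3.1843, 3.4854), alpha = 0.02
Step 1: grad_x = 2*3*-3.1843 = -19.1058, grad_y = 2*8*3.4854 = 55.7664
  x_1 = -3.1843 - 0.02*-19.1058 = -2.8022
  y_1 = 3.4854 - 0.02*55.7664 = 2.3701
Step 2: grad_x = 2*3*-2.8022 = -16.8131, grad_y = 2*8*2.3701 = 37.9212
  x_2 = -2.8022 - 0.02*-16.8131 = -2.4659
  y_2 = 2.3701 - 0.02*37.9212 = 1.6116
f(-2.4659, 1.6116) = 3*(-2.4659)^2 + 8*1.6116^2 = 39.0216


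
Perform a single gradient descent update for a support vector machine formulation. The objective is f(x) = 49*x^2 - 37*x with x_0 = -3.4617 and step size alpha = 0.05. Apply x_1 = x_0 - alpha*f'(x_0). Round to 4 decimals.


We compute the gradient at x_0 and apply the update.
f'(x) = 98*x - 37
f'(-3.4617) = 98*-3.4617 - 37 = -376.2466
x_1 = -3.4617 - 0.05*-376.2466 = 15.3506


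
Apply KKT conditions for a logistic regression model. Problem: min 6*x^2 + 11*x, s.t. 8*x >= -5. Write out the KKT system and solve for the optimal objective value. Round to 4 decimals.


Step 1: Try lambda = 0 (constraint inactive).
x_unc = -11/(2*6) = -0.9167
Check: 8*-0.9167 = -7.3336 < -5 -- violated!
Step 2: Constraint must be active: 8*x = -5
x* = -5/8 = -0.625
lambda = (2*6*(-0.625) + 11)/8 = 0.4375
Step 3: Compute optimal value.
f(x*) = 6*(-0.625)^2 + 11*(-0.625) = -4.5313


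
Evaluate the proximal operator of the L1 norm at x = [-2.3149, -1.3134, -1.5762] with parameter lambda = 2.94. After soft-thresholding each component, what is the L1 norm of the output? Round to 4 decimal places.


Soft-thresholding with lambda = 2.94:
prox(-2.3149) = sign(-2.3149)*max(|-2.3149| - 2.94, 0) = 0.0
prox(-1.3134) = sign(-1.3134)*max(|-1.3134| - 2.94, 0) = 0.0
prox(-1.5762) = sign(-1.5762)*max(|-1.5762| - 2.94, 0) = 0.0
prox(x) = [0.0, 0.0, 0.0]
||prox(x)||_1 = 0.0 + 0.0 + 0.0 = 0.0


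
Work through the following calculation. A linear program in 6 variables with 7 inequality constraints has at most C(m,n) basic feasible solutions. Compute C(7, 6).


Each vertex corresponds to some choice of n active constraints out of m, so the number of vertices is at most C(m, n) = m! / (n!(m-n)!).
m = 7, n = 6
Numerator: 7 * 6 * 5 * 4 * 3 * 2
Denominator: 6! = 720
C(7, 6) = 7


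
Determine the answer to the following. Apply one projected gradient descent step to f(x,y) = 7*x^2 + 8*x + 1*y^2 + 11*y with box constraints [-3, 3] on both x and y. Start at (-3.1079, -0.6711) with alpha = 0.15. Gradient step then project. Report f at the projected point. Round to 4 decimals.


Step 1: Compute gradient at (-3.1079, -0.6711).
grad_x = 2*7*-3.1079 + 8 = -35.5106
grad_y = 2*1*-0.6711 + 11 = 9.6578
Step 2: Gradient step.
x_raw = -3.1079 - 0.15*-35.5106 = 2.2187
y_raw = -0.6711 - 0.15*9.6578 = -2.1198
Step 3: Project onto [-3, 3].
x_proj = clip(2.2187) = 2.2187
y_proj = clip(-2.1198) = -2.1198
Step 4: Evaluate f.
f(2.2187, -2.1198) = 33.3836


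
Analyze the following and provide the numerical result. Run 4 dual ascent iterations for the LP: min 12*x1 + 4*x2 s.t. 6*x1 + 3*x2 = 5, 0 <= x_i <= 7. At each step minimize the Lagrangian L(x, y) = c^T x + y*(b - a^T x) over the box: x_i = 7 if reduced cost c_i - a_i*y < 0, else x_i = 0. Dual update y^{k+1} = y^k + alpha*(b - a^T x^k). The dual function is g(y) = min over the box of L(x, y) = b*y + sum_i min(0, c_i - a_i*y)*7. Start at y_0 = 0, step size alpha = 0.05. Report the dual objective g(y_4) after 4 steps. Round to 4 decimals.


Dual ascent for LP: min 12*x1 + 4*x2, 6*x1 + 3*x2 = 5, 0 <= x_i <= 7
Step 1: y^k = 0.0, reduced costs: (12.0, 4.0)
  x^k = (0.0, 0.0), subgradient = b - a^T x = 5.0
  y^{k+1} = 0.0 + 0.05*5.0 = 0.25
Step 2: y^k = 0.25, reduced costs: (10.5, 3.25)
  x^k = (0.0, 0.0), subgradient = b - a^T x = 5.0
  y^{k+1} = 0.25 + 0.05*5.0 = 0.5
Step 3: y^k = 0.5, reduced costs: (9.0, 2.5)
  x^k = (0.0, 0.0), subgradient = b - a^T x = 5.0
  y^{k+1} = 0.5 + 0.05*5.0 = 0.75
Step 4: y^k = 0.75, reduced costs: (7.5, 1.75)
  x^k = (0.0, 0.0), subgradient = b - a^T x = 5.0
  y^{k+1} = 0.75 + 0.05*5.0 = 1.0
Dual objective at y_4 = 1.0: reduced costs (6.0, 1.0), box minimizer x = (0.0, 0.0)
g(y_4) = b*y + (c1 - a1*y)*x1 + (c2 - a2*y)*x2 = 5*1.0 + 6.0*0.0 + 1.0*0.0 = 5.0 + 0.0 + 0.0 = 5.0


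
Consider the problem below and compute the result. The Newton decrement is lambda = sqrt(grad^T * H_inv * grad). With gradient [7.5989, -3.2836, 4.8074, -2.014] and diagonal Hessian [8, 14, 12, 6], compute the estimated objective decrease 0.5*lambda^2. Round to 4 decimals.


Step 1: H is diagonal, so H^(-1) * g = [0.9499, -0.2345, 0.4006, -0.3357].
Step 2: g^T H^(-1) g = sum_i g_i^2 / H_ii
  = (7.5989)^2/8 + (-3.2836)^2/14 + (4.8074)^2/12 + (-2.014)^2/6
  = 7.2179 + 0.7701 + 1.9259 + 0.676 = 10.59
Step 3: Objective decrease = 0.5 * g^T H^(-1) g = 5.295


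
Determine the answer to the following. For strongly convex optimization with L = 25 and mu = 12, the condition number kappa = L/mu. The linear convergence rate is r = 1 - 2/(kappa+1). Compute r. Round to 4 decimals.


Step 1: Compute the condition number.
kappa = L/mu = 25/12 = 2.0833
Step 2: Compute the convergence rate.
r = 1 - 2/(kappa + 1) = 1 - 2*mu/(L + mu) = (L - mu)/(L + mu) = 13/37 = 0.3514


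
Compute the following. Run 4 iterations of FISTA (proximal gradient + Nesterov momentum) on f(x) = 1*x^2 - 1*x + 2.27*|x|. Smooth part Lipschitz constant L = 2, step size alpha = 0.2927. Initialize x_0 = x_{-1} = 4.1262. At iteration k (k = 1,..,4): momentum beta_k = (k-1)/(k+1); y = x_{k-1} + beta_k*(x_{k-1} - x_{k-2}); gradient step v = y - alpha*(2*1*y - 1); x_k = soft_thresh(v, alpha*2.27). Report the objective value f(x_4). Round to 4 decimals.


FISTA on f(x) = 1*x^2 - 1*x + 2.27*|x|
L = 2, alpha = 0.2927
Iteration 1: beta = 0.0, y = 4.1262 + 0.0*(4.1262 - 4.1262) = 4.1262
  grad(y) = 7.2524, v = y - alpha*grad = 2.0034
  prox(v) = soft_thresh(2.0034, 0.6644) = 1.339
Iteration 2: beta = 0.3333, y = 1.339 + 0.3333*(1.339 - 4.1262) = 0.4099
  grad(y) = -0.1802, v = y - alpha*grad = 0.4627
  prox(v) = soft_thresh(0.4627, 0.6644) = 0.0
Iteration 3: beta = 0.5, y = 0.0 + 0.5*(0.0 - 1.339) = -0.6695
  grad(y) = -2.339, v = y - alpha*grad = 0.0151
  prox(v) = soft_thresh(0.0151, 0.6644) = 0.0
Iteration 4: beta = 0.6, y = 0.0 + 0.6*(0.0 - 0.0) = 0.0
  grad(y) = -1.0, v = y - alpha*grad = 0.2927
  prox(v) = soft_thresh(0.2927, 0.6644) = 0.0
f(x_4) = 1*0.0^2 - 1*0.0 + 2.27*|0.0| = 0.0


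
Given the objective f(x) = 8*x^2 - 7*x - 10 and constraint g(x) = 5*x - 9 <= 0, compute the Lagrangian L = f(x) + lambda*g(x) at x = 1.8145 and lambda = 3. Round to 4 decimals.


Step 1: Evaluate f(x).
f(1.8145) = 8*1.8145^2 - 7*1.8145 - 10 = 3.6378
Step 2: Evaluate g(x).
g(1.8145) = 5*1.8145 - 9 = 0.0725
Step 3: Compute Lagrangian.
L = 3.6378 + 3*0.0725 = 3.8553


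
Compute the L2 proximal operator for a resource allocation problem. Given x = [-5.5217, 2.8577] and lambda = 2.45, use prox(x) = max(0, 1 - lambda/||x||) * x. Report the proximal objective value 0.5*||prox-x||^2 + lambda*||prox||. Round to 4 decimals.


Step 1: Compute ||x||.
||x|| = 6.2174
Step 2: Compute scaling factor.
scale = max(0, 1 - 2.45/6.2174) = 0.6059
Step 3: prox(x) = [-3.3458, 1.7316]
||prox(x)|| = 3.7674
Step 4: Proximal objective.
0.5*||prox-x||^2 = 3.0013
lambda*||prox|| = 9.2301
Total = 12.2313


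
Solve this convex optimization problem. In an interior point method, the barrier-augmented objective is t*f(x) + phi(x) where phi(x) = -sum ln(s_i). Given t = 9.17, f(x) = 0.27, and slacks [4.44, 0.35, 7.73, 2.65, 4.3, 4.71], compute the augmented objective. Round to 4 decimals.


Step 1: Compute log-barrier.
ln values: [1.4907, -1.0498, 2.0451, 0.9746, 1.4586, 1.5497]
phi = -(1.4907 - 1.0498 + 2.0451 + 0.9746 + 1.4586 + 1.5497) = -6.4688
Step 2: Compute augmented objective.
t*f(x) = 9.17*0.27 = 2.4759
Total = 2.4759 - 6.4688 = -3.9929


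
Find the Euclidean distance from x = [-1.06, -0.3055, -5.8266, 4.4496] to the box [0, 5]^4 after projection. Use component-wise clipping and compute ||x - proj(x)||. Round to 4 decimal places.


Project each component onto [0, 5].
clip(-1.06) = 0.0, clip(-0.3055) = 0.0, clip(-5.8266) = 0.0, clip(4.4496) = 4.4496
Projection = [0.0, 0.0, 0.0, 4.4496]
Squared diffs: [1.1236, 0.0933, 33.9493, 0.0]
Distance = sqrt(35.1662) = 5.9301


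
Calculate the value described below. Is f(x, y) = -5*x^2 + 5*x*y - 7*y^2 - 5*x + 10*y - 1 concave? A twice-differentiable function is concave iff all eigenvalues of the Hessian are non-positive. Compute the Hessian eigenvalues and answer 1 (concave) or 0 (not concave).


The Hessian of f(x,y) = -5*x^2 + 5*x*y - 7*y^2 - 5*x + 10*y - 1 is:
H = [[-10, 5], [5, -14]]
Trace = -10 - 14 = -24
Determinant = -10*-14 - (5)^2 = 115
Discriminant = (-24)^2 - 4*115 = 116.0
Eigenvalues: lambda_1 = -17.3852, lambda_2 = -6.6148
The function is concave.

1


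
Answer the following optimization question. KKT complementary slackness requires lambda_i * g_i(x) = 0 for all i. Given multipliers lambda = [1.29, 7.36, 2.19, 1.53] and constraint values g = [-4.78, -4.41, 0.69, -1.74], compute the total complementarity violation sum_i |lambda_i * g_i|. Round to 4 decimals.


KKT complementary slackness check:
lambda_1 * g_1 = 1.29 * -4.78 = -6.1662
lambda_2 * g_2 = 7.36 * -4.41 = -32.4576
lambda_3 * g_3 = 2.19 * 0.69 = 1.5111
lambda_4 * g_4 = 1.53 * -1.74 = -2.6622
Total violation = 6.1662 + 32.4576 + 1.5111 + 2.6622 = 42.7971


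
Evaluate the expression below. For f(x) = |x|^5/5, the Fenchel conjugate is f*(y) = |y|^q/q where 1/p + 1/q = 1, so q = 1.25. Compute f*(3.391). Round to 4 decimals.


The conjugate exponent q satisfies 1/p + 1/q = 1.
p = 5, so q = 5/(5 - 1) = 1.25
|y|^q = 3.391^1.25 = 4.6016
f*(3.391) = 4.6016 / 1.25 = 3.6813


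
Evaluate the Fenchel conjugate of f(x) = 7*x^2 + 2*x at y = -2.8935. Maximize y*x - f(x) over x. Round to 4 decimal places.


f*(y) = sup_x {y*x - a*x^2 - b*x} = sup_x {(y-b)*x - a*x^2}
FOC: (y - b) - 2a*x = 0 => x* = (y - b)/(2a)
x* = (-2.8935 - 2)/(2*7) = -0.3495
f*(-2.8935) = (y-b)^2/(4a) = (-2.8935 - 2)^2/(4*7)
= 23.9463/28 = 0.8552


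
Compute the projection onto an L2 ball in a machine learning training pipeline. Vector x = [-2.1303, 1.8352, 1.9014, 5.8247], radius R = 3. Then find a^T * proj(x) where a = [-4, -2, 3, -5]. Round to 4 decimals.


Step 1: Compute ||x|| (intermediates to 6 decimals).
||x|| = sqrt((-2.1303)^2 + 1.8352^2 + 1.9014^2 + 5.8247^2) = 6.741557
Step 2: Project.
Since ||x|| > R, scale = R/||x|| = 3/6.741557 = 0.445001, proj(x) = scale * x
proj(x) = [-0.947986, 0.816666, 0.846125, 2.591997]
Step 3: Dot product.
a^T * proj(x) = -4*(-0.947986) - 2*0.816666 + 3*0.846125 - 5*2.591997 = -8.263


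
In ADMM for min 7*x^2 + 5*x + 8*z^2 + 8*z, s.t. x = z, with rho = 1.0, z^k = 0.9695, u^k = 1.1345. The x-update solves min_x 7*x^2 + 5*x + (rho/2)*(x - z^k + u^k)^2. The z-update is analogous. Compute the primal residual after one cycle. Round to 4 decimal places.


ADMM iteration with rho = 1.0, z^k = 0.9695, u^k = 1.1345
Step 1: x-update.
Minimize 7*x^2 + 5*x + (1.0/2)*(x - 0.9695 + 1.1345)^2
FOC: (2*7 + 1.0)*x = -5 + 1.0*(0.9695 - 1.1345)
x^{k+1} = -0.3443
Step 2: z-update.
Minimize 8*z^2 + 8*z + (1.0/2)*(-0.3443 - z + 1.1345)^2
FOC: (2*8 + 1.0)*z = -8 + 1.0*(-0.3443 + 1.1345)
z^{k+1} = -0.4241
Step 3: u-update.
u^{k+1} = 1.1345 - 0.3443 + 0.4241 = 1.2143
Step 4: Primal residual = |-0.3443 + 0.4241| = 0.0798


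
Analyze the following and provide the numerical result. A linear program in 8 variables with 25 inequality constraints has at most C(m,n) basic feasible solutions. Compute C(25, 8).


Each vertex corresponds to some choice of n active constraints out of m, so the number of vertices is at most C(m, n) = m! / (n!(m-n)!).
m = 25, n = 8
Numerator: 25 * 24 * 23 * 22 * 21 * 20 * 19 * 18
Denominator: 8! = 40320
C(25, 8) = 1081575


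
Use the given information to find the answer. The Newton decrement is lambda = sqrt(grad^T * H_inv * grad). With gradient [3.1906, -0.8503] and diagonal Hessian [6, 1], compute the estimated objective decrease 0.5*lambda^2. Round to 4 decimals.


Step 1: H is diagonal, so H^(-1) * g = [0.5318, -0.8503].
Step 2: g^T H^(-1) g = sum_i g_i^2 / H_ii
  = (3.1906)^2/6 + (-0.8503)^2/1
  = 1.6967 + 0.723 = 2.4197
Step 3: Objective decrease = 0.5 * g^T H^(-1) g = 1.2098


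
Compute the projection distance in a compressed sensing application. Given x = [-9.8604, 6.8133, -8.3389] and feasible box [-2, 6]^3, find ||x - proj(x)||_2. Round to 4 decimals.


Project each component onto [-2, 6].
clip(-9.8604) = -2.0, clip(6.8133) = 6.0, clip(-8.3389) = -2.0
Projection = [-2.0, 6.0, -2.0]
Squared diffs: [61.7859, 0.6615, 40.1817]
Distance = sqrt(102.6291) = 10.1306


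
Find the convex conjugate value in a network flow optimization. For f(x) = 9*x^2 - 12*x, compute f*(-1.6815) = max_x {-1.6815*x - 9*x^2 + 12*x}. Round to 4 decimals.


f*(y) = sup_x {y*x - a*x^2 - b*x} = sup_x {(y-b)*x - a*x^2}
FOC: (y - b) - 2a*x = 0 => x* = (y - b)/(2a)
x* = (-1.6815 + 12)/(2*9) = 0.5733
f*(-1.6815) = (y-b)^2/(4a) = (-1.6815 + 12)^2/(4*9)
= 106.4714/36 = 2.9575


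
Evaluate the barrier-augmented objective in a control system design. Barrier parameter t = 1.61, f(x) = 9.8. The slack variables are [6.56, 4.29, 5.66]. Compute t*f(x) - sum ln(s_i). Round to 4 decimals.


Step 1: Compute log-barrier.
ln values: [1.881, 1.4563, 1.7334]
phi = -(1.881 + 1.4563 + 1.7334) = -5.0707
Step 2: Compute augmented objective.
t*f(x) = 1.61*9.8 = 15.778
Total = 15.778 - 5.0707 = 10.7073


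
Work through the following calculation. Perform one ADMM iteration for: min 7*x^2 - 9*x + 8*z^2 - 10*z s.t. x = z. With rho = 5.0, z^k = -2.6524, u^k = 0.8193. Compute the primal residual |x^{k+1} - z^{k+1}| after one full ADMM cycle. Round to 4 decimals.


ADMM iteration with rho = 5.0, z^k = -2.6524, u^k = 0.8193
Step 1: x-update.
Minimize 7*x^2 - 9*x + (5.0/2)*(x + 2.6524 + 0.8193)^2
FOC: (2*7 + 5.0)*x = 9 + 5.0*(-2.6524 - 0.8193)
x^{k+1} = -0.4399
Step 2: z-update.
Minimize 8*z^2 - 10*z + (5.0/2)*(-0.4399 - z + 0.8193)^2
FOC: (2*8 + 5.0)*z = 10 + 5.0*(-0.4399 + 0.8193)
z^{k+1} = 0.5665
Step 3: u-update.
u^{k+1} = 0.8193 - 0.4399 - 0.5665 = -0.1871
Step 4: Primal residual = |-0.4399 - 0.5665| = 1.0064


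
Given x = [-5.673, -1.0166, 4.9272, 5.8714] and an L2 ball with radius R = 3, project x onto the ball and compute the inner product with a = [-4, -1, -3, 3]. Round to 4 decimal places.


Step 1: Compute ||x|| (intermediates to 6 decimals).
||x|| = sqrt((-5.673)^2 + (-1.0166)^2 + 4.9272^2 + 5.8714^2) = 9.589945
Step 2: Project.
Since ||x|| > R, scale = R/||x|| = 3/9.589945 = 0.312828, proj(x) = scale * x
proj(x) = [-1.774673, -0.318021, 1.541366, 1.836738]
Step 3: Dot product.
a^T * proj(x) = -4*(-1.774673) - 1*(-0.318021) - 3*1.541366 + 3*1.836738 = 8.3028


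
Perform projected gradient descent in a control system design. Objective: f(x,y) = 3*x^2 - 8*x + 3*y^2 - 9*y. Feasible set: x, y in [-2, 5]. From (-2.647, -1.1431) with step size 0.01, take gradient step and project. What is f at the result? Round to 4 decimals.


Step 1: Compute gradient at (-2.647, -1.1431).
grad_x = 2*3*-2.647 - 8 = -23.882
grad_y = 2*3*-1.1431 - 9 = -15.8586
Step 2: Gradient step.
x_raw = -2.647 - 0.01*-23.882 = -2.4082
y_raw = -1.1431 - 0.01*-15.8586 = -0.9845
Step 3: Project onto [-2, 5].
x_proj = clip(-2.4082) = -2.0
y_proj = clip(-0.9845) = -0.9845
Step 4: Evaluate f.
f(-2.0, -0.9845) = 39.7684


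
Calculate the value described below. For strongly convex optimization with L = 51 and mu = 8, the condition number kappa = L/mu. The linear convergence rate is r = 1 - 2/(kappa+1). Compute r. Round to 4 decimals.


Step 1: Compute the condition number.
kappa = L/mu = 51/8 = 6.375
Step 2: Compute the convergence rate.
r = 1 - 2/(kappa + 1) = 1 - 2*mu/(L + mu) = (L - mu)/(L + mu) = 43/59 = 0.7288


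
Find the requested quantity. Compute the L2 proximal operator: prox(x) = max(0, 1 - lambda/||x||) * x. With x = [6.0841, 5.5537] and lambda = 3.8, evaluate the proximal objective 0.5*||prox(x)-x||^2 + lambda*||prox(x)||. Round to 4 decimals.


Step 1: Compute ||x||.
||x|| = 8.2377
Step 2: Compute scaling factor.
scale = max(0, 1 - 3.8/8.2377) = 0.5387
Step 3: prox(x) = [3.2775, 2.9918]
||prox(x)|| = 4.4377
Step 4: Proximal objective.
0.5*||prox-x||^2 = 7.22
lambda*||prox|| = 16.8633
Total = 24.0833


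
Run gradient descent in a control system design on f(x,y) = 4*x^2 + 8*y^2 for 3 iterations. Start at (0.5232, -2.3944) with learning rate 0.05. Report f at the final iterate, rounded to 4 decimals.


Gradient descent on f(x,y) = 4*x^2 + 8*y^2.
Starting point: (0.5232, -2.3944), alpha = 0.05
Step 1: grad_x = 2*4*0.5232 = 4.1856, grad_y = 2*8*-2.3944 = -38.3104
  x_1 = 0.5232 - 0.05*4.1856 = 0.3139
  y_1 = -2.3944 - 0.05*-38.3104 = -0.4789
Step 2: grad_x = 2*4*0.3139 = 2.5114, grad_y = 2*8*-0.4789 = -7.6621
  x_2 = 0.3139 - 0.05*2.5114 = 0.1884
  y_2 = -0.4789 - 0.05*-7.6621 = -0.0958
Step 3: grad_x = 2*4*0.1884 = 1.5068, grad_y = 2*8*-0.0958 = -1.5324
  x_3 = 0.1884 - 0.05*1.5068 = 0.113
  y_3 = -0.0958 - 0.05*-1.5324 = -0.0192
f(0.113, -0.0192) = 4*0.113^2 + 8*(-0.0192)^2 = 0.054


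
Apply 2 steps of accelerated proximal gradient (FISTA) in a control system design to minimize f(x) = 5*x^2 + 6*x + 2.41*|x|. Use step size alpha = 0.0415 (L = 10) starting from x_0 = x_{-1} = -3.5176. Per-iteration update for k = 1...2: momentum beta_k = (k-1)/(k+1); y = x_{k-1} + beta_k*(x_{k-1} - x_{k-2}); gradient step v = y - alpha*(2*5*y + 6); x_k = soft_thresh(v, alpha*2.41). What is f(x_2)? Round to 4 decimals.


FISTA on f(x) = 5*x^2 + 6*x + 2.41*|x|
L = 10, alpha = 0.0415
Iteration 1: beta = 0.0, y = -3.5176 + 0.0*(-3.5176 + 3.5176) = -3.5176
  grad(y) = -29.176, v = y - alpha*grad = -2.3068
  prox(v) = soft_thresh(-2.3068, 0.1) = -2.2068
Iteration 2: beta = 0.3333, y = -2.2068 + 0.3333*(-2.2068 + 3.5176) = -1.7698
  grad(y) = -11.6984, v = y - alpha*grad = -1.2844
  prox(v) = soft_thresh(-1.2844, 0.1) = -1.1843
f(x_2) = 5*(-1.1843)^2 + 6*(-1.1843) + 2.41*|-1.1843| = 2.7615


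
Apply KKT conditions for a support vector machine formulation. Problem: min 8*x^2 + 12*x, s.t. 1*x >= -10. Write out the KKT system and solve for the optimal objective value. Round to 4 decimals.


Step 1: Try lambda = 0 (constraint inactive).
Stationarity: 2*8*x + 12 = 0
x* = -12/(2*8) = -0.75
Check constraint: 1*-0.75 = -0.75 >= -10 -- satisfied.
Step 2: Compute optimal value.
f(x*) = 8*(-0.75)^2 + 12*(-0.75) = -4.5


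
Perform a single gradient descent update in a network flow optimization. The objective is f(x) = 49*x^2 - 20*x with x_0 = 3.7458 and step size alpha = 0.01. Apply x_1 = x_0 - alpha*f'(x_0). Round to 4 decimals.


We compute the gradient at x_0 and apply the update.
f'(x) = 98*x - 20
f'(3.7458) = 98*3.7458 - 20 = 347.0884
x_1 = 3.7458 - 0.01*347.0884 = 0.2749


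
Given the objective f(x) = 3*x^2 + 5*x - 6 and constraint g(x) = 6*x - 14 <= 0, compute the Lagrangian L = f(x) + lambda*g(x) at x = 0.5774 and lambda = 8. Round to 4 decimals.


Step 1: Evaluate f(x).
f(0.5774) = 3*0.5774^2 + 5*0.5774 - 6 = -2.1128
Step 2: Evaluate g(x).
g(0.5774) = 6*0.5774 - 14 = -10.5356
Step 3: Compute Lagrangian.
L = -2.1128 + 8*-10.5356 = -86.3976


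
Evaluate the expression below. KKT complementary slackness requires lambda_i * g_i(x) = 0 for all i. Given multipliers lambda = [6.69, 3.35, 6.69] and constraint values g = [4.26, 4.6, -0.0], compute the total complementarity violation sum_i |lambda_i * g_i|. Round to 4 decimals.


KKT complementary slackness check:
lambda_1 * g_1 = 6.69 * 4.26 = 28.4994
lambda_2 * g_2 = 3.35 * 4.6 = 15.41
lambda_3 * g_3 = 6.69 * -0.0 = -0.0
Total violation = 28.4994 + 15.41 + 0.0 = 43.9094


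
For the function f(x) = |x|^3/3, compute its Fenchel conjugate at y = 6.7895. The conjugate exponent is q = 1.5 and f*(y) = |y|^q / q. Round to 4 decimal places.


The conjugate exponent q satisfies 1/p + 1/q = 1.
p = 3, so q = 3/(3 - 1) = 1.5
|y|^q = 6.7895^1.5 = 17.6912
f*(6.7895) = 17.6912 / 1.5 = 11.7941


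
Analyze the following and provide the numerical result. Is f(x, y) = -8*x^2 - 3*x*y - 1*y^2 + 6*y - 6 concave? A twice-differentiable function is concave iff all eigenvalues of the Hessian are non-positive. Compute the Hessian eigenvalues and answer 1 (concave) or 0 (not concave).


The Hessian of f(x,y) = -8*x^2 - 3*x*y - 1*y^2 + 6*y - 6 is:
H = [[-16, -3], [-3, -2]]
Trace = -16 - 2 = -18
Determinant = -16*-2 - (-3)^2 = 23
Discriminant = (-18)^2 - 4*23 = 232.0
Eigenvalues: lambda_1 = -16.6158, lambda_2 = -1.3842
The function is concave.

1


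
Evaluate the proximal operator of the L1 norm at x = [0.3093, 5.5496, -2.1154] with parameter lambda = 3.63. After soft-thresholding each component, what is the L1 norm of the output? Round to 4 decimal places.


Soft-thresholding with lambda = 3.63:
prox(0.3093) = sign(0.3093)*max(|0.3093| - 3.63, 0) = 0.0
prox(5.5496) = sign(5.5496)*max(|5.5496| - 3.63, 0) = 1.9196
prox(-2.1154) = sign(-2.1154)*max(|-2.1154| - 3.63, 0) = 0.0
prox(x) = [0.0, 1.9196, 0.0]
||prox(x)||_1 = 0.0 + 1.9196 + 0.0 = 1.9196


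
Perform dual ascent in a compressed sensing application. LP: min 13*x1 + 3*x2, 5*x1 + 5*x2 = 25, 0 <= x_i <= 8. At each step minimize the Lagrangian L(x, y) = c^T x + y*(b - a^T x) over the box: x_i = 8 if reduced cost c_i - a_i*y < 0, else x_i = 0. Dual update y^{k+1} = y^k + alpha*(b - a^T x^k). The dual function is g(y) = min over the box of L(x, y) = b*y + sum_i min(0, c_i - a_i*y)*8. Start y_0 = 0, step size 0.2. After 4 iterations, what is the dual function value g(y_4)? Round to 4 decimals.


Dual ascent for LP: min 13*x1 + 3*x2, 5*x1 + 5*x2 = 25, 0 <= x_i <= 8
Step 1: y^k = 0.0, reduced costs: (13.0, 3.0)
  x^k = (0.0, 0.0), subgradient = b - a^T x = 25.0
  y^{k+1} = 0.0 + 0.2*25.0 = 5.0
Step 2: y^k = 5.0, reduced costs: (-12.0, -22.0)
  x^k = (8.0, 8.0), subgradient = b - a^T x = -55.0
  y^{k+1} = 5.0 + 0.2*-55.0 = -6.0
Step 3: y^k = -6.0, reduced costs: (43.0, 33.0)
  x^k = (0.0, 0.0), subgradient = b - a^T x = 25.0
  y^{k+1} = -6.0 + 0.2*25.0 = -1.0
Step 4: y^k = -1.0, reduced costs: (18.0, 8.0)
  x^k = (0.0, 0.0), subgradient = b - a^T x = 25.0
  y^{k+1} = -1.0 + 0.2*25.0 = 4.0
Dual objective at y_4 = 4.0: reduced costs (-7.0, -17.0), box minimizer x = (8.0, 8.0)
g(y_4) = b*y + (c1 - a1*y)*x1 + (c2 - a2*y)*x2 = 25*4.0 + (-7.0)*8.0 + (-17.0)*8.0 = 100.0 - 56.0 - 136.0 = -92.0


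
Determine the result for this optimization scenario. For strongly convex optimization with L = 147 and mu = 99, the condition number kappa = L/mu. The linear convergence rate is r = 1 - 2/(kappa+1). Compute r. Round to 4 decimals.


Step 1: Compute the condition number.
kappa = L/mu = 147/99 = 1.4848
Step 2: Compute the convergence rate.
r = 1 - 2/(kappa + 1) = 1 - 2*mu/(L + mu) = (L - mu)/(L + mu) = 48/246 = 0.1951


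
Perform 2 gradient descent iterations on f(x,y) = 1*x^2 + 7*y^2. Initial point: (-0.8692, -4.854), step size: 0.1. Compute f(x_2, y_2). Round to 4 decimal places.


Gradient descent on f(x,y) = 1*x^2 + 7*y^2.
Starting point: (-0.8692, -4.854), alpha = 0.1
Step 1: grad_x = 2*1*-0.8692 = -1.7384, grad_y = 2*7*-4.854 = -67.956
  x_1 = -0.8692 - 0.1*-1.7384 = -0.6954
  y_1 = -4.854 - 0.1*-67.956 = 1.9416
Step 2: grad_x = 2*1*-0.6954 = -1.3907, grad_y = 2*7*1.9416 = 27.1824
  x_2 = -0.6954 - 0.1*-1.3907 = -0.5563
  y_2 = 1.9416 - 0.1*27.1824 = -0.7766
f(-0.5563, -0.7766) = 1*(-0.5563)^2 + 7*(-0.7766)^2 = 4.5316


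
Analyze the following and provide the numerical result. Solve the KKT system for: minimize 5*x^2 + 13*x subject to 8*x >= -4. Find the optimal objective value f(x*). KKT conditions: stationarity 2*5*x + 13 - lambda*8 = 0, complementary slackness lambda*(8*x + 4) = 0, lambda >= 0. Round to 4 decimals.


Step 1: Try lambda = 0 (constraint inactive).
x_unc = -13/(2*5) = -1.3
Check: 8*-1.3 = -10.4 < -4 -- violated!
Step 2: Constraint must be active: 8*x = -4
x* = -4/8 = -0.5
lambda = (2*5*(-0.5) + 13)/8 = 1.0
Step 3: Compute optimal value.
f(x*) = 5*(-0.5)^2 + 13*(-0.5) = -5.25


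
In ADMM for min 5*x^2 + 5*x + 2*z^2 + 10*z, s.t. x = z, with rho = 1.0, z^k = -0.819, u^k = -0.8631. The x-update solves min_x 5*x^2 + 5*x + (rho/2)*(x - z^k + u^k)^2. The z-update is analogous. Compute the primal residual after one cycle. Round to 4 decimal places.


ADMM iteration with rho = 1.0, z^k = -0.819, u^k = -0.8631
Step 1: x-update.
Minimize 5*x^2 + 5*x + (1.0/2)*(x + 0.819 - 0.8631)^2
FOC: (2*5 + 1.0)*x = -5 + 1.0*(-0.819 + 0.8631)
x^{k+1} = -0.4505
Step 2: z-update.
Minimize 2*z^2 + 10*z + (1.0/2)*(-0.4505 - z - 0.8631)^2
FOC: (2*2 + 1.0)*z = -10 + 1.0*(-0.4505 - 0.8631)
z^{k+1} = -2.2627
Step 3: u-update.
u^{k+1} = -0.8631 - 0.4505 + 2.2627 = 0.9491
Step 4: Primal residual = |-0.4505 + 2.2627| = 1.8122


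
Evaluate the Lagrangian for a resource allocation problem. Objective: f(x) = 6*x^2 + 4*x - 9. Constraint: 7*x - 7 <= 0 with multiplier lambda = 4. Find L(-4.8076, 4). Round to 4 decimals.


Step 1: Evaluate f(x).
f(-4.8076) = 6*(-4.8076)^2 + 4*(-4.8076) - 9 = 110.4477
Step 2: Evaluate g(x).
g(-4.8076) = 7*-4.8076 - 7 = -40.6532
Step 3: Compute Lagrangian.
L = 110.4477 + 4*-40.6532 = -52.1651
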